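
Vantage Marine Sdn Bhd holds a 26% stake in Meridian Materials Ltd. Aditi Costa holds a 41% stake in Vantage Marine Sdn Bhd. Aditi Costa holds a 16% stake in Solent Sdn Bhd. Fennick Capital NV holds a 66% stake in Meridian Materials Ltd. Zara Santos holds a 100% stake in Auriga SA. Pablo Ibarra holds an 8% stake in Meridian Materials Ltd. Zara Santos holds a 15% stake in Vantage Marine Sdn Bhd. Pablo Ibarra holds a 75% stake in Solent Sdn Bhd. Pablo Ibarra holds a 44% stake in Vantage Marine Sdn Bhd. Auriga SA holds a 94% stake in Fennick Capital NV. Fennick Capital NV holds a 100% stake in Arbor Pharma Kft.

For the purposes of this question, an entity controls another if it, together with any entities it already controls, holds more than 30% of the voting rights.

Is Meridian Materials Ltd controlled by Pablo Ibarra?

Yes

Pablo holds 44% of Vantage, so Pablo controls Vantage.
Vantage and Pablo together hold 26% + 8% = 34% of Meridian, so Pablo controls Meridian.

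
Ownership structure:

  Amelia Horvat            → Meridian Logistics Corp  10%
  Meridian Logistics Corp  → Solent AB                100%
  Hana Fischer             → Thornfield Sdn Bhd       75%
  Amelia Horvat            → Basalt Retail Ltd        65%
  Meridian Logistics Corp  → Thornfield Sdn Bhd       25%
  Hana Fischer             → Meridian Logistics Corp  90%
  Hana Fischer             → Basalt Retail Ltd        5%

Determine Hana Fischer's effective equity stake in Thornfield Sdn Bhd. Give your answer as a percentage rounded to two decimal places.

Hana reaches Thornfield along 2 paths.
Via Meridian: 90% × 25% = 22.5%.
Direct stake: 75% = 75%.
Total: 22.5% + 75% = 97.5%.
Rounded: 97.50%.

97.50%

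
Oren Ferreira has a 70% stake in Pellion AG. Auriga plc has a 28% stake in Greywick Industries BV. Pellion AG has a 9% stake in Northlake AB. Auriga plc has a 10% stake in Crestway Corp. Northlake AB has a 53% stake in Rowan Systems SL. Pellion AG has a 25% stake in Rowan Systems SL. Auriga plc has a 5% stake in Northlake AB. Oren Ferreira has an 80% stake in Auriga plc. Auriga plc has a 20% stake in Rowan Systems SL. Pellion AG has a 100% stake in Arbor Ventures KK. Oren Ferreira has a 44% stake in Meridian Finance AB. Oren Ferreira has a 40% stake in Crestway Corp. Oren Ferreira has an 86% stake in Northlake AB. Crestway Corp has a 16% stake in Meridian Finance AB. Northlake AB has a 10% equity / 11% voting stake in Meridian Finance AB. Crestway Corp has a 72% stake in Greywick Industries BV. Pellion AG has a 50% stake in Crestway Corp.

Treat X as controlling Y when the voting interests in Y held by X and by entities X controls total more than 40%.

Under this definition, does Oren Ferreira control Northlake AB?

Oren holds 80% of Auriga, so Oren controls Auriga.
Oren holds 70% of Pellion, so Oren controls Pellion.
Oren and Auriga and Pellion together hold 86% + 5% + 9% = 100% of Northlake, so Oren controls Northlake.

Yes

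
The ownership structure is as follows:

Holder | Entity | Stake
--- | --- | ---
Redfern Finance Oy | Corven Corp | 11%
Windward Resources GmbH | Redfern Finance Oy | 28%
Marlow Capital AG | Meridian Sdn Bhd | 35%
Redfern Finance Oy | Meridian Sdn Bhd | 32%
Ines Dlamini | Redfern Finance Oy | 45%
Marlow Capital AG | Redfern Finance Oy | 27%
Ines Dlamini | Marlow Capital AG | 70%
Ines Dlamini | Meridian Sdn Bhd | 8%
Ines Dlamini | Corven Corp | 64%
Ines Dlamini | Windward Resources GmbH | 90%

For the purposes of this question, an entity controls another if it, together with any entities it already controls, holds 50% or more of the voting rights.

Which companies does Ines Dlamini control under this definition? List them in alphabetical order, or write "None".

Ines holds 90% of Windward, so Ines controls Windward.
Ines holds 70% of Marlow, so Ines controls Marlow.
Ines and Windward and Marlow together hold 45% + 28% + 27% = 100% of Redfern, so Ines controls Redfern.
Redfern and Ines and Marlow together hold 32% + 8% + 35% = 75% of Meridian, so Ines controls Meridian.
Redfern and Ines together hold 11% + 64% = 75% of Corven, so Ines controls Corven.

Corven Corp, Marlow Capital AG, Meridian Sdn Bhd, Redfern Finance Oy, Windward Resources GmbH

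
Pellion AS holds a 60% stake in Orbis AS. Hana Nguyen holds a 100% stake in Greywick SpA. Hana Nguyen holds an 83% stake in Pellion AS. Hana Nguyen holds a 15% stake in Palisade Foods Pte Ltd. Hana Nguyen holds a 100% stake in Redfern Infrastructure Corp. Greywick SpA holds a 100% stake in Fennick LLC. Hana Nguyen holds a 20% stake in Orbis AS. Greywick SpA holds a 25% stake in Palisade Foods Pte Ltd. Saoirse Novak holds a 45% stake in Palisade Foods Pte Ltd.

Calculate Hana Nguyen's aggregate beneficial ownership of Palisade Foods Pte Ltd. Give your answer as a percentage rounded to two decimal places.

40.00%

Hana reaches Palisade along 2 paths.
Direct stake: 15% = 15%.
Via Greywick: 100% × 25% = 25%.
Total: 15% + 25% = 40%.
Rounded: 40.00%.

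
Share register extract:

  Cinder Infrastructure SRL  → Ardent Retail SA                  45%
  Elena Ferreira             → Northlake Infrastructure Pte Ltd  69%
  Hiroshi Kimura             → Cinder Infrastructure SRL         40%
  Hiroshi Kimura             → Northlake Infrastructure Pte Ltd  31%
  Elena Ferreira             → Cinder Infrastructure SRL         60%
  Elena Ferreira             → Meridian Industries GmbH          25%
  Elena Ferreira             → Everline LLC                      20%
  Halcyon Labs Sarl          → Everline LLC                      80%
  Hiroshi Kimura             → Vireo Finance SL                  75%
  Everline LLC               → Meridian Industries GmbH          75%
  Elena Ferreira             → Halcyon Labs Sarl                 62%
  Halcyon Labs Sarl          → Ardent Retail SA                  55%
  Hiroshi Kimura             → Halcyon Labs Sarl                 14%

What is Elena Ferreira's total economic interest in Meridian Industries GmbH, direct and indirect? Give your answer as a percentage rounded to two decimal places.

77.20%

Elena reaches Meridian along 3 paths.
Via Everline: 20% × 75% = 15%.
Via Halcyon → Everline: 62% × 80% × 75% = 37.2%.
Direct stake: 25% = 25%.
Total: 15% + 37.2% + 25% = 77.2%.
Rounded: 77.20%.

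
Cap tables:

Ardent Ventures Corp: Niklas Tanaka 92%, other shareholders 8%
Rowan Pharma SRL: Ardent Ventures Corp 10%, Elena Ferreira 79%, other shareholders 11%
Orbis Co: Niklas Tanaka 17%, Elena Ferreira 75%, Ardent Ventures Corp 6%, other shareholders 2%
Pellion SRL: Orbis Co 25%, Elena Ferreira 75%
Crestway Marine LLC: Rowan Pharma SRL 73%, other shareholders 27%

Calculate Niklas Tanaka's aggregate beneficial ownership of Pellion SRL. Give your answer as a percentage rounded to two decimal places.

5.63%

Niklas reaches Pellion along 2 paths.
Via Orbis: 17% × 25% = 4.25%.
Via Ardent → Orbis: 92% × 6% × 25% = 1.38%.
Total: 4.25% + 1.38% = 5.63%.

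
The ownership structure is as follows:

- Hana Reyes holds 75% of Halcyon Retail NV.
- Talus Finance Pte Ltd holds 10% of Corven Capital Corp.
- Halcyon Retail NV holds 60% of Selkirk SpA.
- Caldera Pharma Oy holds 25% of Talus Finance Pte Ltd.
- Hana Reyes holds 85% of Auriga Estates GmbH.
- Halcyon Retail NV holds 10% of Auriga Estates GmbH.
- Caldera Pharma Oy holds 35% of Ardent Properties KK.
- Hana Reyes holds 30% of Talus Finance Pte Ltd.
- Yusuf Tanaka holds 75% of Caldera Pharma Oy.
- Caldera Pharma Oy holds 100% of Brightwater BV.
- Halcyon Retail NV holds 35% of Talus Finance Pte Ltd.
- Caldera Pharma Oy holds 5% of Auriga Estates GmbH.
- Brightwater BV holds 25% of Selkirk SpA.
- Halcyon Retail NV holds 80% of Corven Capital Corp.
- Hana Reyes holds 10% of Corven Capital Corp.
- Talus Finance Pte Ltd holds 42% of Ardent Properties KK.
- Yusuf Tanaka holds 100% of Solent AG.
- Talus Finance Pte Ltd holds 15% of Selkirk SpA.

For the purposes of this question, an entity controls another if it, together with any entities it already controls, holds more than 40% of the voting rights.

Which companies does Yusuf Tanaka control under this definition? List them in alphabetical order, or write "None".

Brightwater BV, Caldera Pharma Oy, Solent AG

Yusuf holds 75% of Caldera, so Yusuf controls Caldera.
Yusuf holds 100% of Solent, so Yusuf controls Solent.
Caldera holds 100% of Brightwater, so Yusuf controls Brightwater.
No other company's threshold is met.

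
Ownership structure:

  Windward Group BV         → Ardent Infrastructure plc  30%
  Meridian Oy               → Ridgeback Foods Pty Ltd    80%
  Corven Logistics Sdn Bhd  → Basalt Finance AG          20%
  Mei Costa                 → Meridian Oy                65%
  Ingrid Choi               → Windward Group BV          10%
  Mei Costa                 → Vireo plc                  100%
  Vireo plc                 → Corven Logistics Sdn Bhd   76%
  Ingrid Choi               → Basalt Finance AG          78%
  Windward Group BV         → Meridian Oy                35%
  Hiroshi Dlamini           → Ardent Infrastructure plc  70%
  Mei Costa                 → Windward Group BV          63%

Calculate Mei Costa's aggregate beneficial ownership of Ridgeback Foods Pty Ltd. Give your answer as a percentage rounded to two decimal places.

69.64%

Mei reaches Ridgeback along 2 paths.
Via Windward → Meridian: 63% × 35% × 80% = 17.64%.
Via Meridian: 65% × 80% = 52%.
Total: 17.64% + 52% = 69.64%.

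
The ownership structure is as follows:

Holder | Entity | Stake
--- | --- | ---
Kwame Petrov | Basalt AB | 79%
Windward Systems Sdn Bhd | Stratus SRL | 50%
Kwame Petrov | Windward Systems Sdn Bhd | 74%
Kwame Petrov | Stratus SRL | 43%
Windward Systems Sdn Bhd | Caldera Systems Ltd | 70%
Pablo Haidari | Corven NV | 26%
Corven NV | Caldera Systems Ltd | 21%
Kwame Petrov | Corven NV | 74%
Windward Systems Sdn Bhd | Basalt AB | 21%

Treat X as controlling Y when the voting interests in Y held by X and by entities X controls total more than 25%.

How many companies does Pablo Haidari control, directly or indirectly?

Pablo holds 26% of Corven, so Pablo controls Corven.
No other company's threshold is met.
Pablo controls 1 company.

1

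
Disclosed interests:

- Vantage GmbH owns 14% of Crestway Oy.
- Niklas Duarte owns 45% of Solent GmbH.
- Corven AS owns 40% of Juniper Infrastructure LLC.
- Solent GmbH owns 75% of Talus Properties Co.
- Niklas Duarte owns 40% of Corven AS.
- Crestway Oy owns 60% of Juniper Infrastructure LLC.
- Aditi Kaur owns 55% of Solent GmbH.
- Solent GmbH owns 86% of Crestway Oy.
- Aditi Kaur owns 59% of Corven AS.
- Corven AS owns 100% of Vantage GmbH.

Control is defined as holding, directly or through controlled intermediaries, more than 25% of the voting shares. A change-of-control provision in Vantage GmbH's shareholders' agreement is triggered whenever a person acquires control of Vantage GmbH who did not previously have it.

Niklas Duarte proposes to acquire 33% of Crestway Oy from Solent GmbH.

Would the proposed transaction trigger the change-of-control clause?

No

The purchase adds only to Niklas's holdings (Solent's stake shrinks), so Niklas is the only person who could newly come to control Vantage.
Niklas holds 40% of Corven, so Niklas controls Corven.
Corven holds 100% of Vantage, so Niklas controls Vantage.
So Niklas already controls Vantage before the transaction.
After the purchase, Niklas holds 33% of Crestway directly, and Solent's stake falls to 53%.
Niklas controlled Vantage already, so this is not a new person acquiring control; every other person's position is unchanged or reduced.
No new person acquires control, so the clause is not triggered.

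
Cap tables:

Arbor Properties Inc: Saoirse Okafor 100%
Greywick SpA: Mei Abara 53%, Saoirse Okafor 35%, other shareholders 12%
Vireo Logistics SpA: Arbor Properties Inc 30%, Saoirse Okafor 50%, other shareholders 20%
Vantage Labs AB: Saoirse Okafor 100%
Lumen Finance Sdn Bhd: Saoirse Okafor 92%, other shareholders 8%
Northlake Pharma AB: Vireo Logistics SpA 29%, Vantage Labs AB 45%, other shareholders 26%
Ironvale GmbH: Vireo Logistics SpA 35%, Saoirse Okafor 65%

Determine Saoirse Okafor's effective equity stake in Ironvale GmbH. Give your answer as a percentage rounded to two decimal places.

Saoirse reaches Ironvale along 3 paths.
Via Arbor → Vireo: 100% × 30% × 35% = 10.5%.
Via Vireo: 50% × 35% = 17.5%.
Direct stake: 65% = 65%.
Total: 10.5% + 17.5% + 65% = 93%.
Rounded: 93.00%.

93.00%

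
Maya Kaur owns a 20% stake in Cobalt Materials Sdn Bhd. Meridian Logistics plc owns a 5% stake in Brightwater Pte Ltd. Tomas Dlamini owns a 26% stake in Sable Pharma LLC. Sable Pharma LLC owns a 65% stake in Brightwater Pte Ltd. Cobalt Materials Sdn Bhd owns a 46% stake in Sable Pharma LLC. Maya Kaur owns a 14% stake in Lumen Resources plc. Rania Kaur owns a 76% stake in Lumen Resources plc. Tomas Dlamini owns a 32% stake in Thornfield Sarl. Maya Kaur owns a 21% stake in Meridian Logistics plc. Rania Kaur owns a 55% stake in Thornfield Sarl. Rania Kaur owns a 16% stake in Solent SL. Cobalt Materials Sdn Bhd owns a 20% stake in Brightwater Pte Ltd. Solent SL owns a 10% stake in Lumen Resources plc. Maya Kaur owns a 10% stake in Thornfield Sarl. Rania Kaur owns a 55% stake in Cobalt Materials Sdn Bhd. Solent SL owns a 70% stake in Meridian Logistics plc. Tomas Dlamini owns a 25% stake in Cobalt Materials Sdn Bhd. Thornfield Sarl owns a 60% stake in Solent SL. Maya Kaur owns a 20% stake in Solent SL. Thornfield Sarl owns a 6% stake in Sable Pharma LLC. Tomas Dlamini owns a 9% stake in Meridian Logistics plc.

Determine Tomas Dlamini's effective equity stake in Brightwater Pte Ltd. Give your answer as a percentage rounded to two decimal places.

31.75%

Tomas reaches Brightwater along 6 paths.
Via Meridian: 9% × 5% = 0.45%.
Via Thornfield → Solent → Meridian: 32% × 60% × 70% × 5% = 0.672%.
Via Cobalt → Sable: 25% × 46% × 65% = 7.475%.
Via Sable: 26% × 65% = 16.9%.
Via Thornfield → Sable: 32% × 6% × 65% = 1.248%.
Via Cobalt: 25% × 20% = 5%.
Total: 0.45% + 0.672% + 7.475% + 16.9% + 1.248% + 5% = 31.745%.
Rounded: 31.75%.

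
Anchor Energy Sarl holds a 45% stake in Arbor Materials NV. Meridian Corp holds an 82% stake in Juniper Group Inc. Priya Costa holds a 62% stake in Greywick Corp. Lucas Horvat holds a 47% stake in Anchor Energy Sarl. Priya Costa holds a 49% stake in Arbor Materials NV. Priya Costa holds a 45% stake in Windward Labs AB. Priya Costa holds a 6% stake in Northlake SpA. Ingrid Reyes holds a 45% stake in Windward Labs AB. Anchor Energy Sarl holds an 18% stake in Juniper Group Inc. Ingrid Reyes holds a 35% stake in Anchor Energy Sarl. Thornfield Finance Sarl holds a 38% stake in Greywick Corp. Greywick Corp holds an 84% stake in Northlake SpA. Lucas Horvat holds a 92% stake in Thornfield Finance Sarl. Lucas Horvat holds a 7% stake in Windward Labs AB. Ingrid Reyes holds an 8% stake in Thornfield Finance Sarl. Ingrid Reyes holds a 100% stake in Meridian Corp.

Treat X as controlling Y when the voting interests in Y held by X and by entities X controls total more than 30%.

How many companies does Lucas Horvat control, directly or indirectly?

5

Lucas holds 92% of Thornfield, so Lucas controls Thornfield.
Thornfield holds 38% of Greywick, so Lucas controls Greywick.
Lucas holds 47% of Anchor, so Lucas controls Anchor.
Greywick holds 84% of Northlake, so Lucas controls Northlake.
Anchor holds 45% of Arbor, so Lucas controls Arbor.
No other company's threshold is met.
Lucas controls 5 companies.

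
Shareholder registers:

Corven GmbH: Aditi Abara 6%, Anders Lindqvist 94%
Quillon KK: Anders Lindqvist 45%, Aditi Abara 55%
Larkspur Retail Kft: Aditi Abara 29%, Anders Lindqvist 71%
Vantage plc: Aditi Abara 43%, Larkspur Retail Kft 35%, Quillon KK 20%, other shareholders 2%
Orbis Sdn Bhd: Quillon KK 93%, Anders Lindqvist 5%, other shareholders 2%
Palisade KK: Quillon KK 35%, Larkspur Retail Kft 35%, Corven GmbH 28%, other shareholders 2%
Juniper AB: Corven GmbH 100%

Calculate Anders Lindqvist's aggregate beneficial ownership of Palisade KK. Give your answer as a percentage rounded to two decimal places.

66.92%

Anders reaches Palisade along 3 paths.
Via Quillon: 45% × 35% = 15.75%.
Via Larkspur: 71% × 35% = 24.85%.
Via Corven: 94% × 28% = 26.32%.
Total: 15.75% + 24.85% + 26.32% = 66.92%.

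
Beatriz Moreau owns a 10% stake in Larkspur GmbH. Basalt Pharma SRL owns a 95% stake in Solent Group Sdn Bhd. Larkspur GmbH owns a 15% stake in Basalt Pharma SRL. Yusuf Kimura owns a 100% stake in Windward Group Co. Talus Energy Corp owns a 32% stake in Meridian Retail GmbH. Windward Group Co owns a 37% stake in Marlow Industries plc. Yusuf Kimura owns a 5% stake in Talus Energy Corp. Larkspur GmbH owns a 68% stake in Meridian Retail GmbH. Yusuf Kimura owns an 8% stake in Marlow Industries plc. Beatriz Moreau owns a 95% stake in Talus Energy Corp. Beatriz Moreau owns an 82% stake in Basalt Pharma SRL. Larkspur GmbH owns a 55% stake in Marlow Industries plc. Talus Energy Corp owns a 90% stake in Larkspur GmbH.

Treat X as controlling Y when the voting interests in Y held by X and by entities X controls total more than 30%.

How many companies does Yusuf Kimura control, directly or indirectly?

Yusuf holds 100% of Windward, so Yusuf controls Windward.
Windward and Yusuf together hold 37% + 8% = 45% of Marlow, so Yusuf controls Marlow.
No other company's threshold is met.
Yusuf controls 2 companies.

2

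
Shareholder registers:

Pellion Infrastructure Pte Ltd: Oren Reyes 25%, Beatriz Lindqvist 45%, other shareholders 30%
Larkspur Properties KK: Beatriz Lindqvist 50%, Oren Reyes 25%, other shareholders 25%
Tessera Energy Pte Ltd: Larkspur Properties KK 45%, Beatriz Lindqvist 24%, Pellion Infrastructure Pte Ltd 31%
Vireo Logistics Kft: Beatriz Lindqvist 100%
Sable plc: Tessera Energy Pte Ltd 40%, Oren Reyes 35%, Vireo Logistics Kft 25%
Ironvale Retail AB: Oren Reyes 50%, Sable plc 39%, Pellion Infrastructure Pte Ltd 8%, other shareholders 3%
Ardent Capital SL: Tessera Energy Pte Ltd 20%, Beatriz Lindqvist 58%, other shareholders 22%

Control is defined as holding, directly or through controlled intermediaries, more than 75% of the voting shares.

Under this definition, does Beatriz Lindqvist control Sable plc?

No

Beatriz holds 100% of Vireo, so Beatriz controls Vireo.
In Sable, Beatriz's side holds only 25%, not > 75%.
So Beatriz does not control Sable.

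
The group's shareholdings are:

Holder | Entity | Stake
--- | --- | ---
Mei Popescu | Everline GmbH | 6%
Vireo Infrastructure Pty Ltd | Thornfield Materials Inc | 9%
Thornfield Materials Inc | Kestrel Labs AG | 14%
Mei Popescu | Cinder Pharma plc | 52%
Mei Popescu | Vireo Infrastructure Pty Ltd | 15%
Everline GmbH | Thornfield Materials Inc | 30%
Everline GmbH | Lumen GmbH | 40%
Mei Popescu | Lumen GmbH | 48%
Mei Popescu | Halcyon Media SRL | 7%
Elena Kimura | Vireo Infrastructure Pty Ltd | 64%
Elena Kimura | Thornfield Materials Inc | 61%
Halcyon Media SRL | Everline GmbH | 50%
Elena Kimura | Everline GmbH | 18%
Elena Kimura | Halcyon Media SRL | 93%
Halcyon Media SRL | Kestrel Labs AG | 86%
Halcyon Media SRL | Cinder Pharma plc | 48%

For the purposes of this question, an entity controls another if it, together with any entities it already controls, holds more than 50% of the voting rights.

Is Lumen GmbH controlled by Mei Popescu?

Mei holds 52% of Cinder, so Mei controls Cinder.
In Lumen, Mei's side holds only 48%, not > 50%.
So Mei does not control Lumen.

No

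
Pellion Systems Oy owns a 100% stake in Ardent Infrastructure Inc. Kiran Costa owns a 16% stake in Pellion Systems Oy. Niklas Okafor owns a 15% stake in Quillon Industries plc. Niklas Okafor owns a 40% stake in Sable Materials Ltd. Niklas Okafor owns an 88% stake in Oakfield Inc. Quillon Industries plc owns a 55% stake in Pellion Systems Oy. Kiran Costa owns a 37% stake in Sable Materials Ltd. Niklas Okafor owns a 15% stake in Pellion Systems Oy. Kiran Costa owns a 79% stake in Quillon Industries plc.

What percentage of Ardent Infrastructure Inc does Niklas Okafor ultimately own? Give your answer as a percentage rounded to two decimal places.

Niklas reaches Ardent along 2 paths.
Via Pellion: 15% × 100% = 15%.
Via Quillon → Pellion: 15% × 55% × 100% = 8.25%.
Total: 15% + 8.25% = 23.25%.

23.25%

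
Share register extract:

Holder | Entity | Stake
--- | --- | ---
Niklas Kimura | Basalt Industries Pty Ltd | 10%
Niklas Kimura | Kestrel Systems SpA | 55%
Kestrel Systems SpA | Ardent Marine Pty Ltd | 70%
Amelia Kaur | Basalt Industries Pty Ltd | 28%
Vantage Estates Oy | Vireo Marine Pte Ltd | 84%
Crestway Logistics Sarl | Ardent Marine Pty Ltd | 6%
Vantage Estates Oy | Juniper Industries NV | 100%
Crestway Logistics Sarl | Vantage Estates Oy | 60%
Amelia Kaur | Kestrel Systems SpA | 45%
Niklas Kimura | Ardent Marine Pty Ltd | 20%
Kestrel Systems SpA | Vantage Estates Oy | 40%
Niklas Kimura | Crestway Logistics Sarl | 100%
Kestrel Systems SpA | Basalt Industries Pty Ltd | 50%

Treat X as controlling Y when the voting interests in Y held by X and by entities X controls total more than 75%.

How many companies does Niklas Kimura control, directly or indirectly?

Niklas holds 100% of Crestway, so Niklas controls Crestway.
No other company's threshold is met.
Niklas controls 1 company.

1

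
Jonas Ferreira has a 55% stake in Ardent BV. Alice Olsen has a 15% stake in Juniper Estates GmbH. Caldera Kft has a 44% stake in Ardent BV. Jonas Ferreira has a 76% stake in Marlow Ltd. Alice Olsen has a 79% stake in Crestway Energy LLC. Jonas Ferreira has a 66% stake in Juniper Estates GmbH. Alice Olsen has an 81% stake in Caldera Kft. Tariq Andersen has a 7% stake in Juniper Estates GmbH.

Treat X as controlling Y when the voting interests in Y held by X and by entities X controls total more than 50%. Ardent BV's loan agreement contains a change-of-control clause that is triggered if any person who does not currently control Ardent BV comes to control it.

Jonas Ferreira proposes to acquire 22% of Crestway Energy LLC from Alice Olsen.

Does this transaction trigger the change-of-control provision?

No

The purchase adds only to Jonas's holdings (Alice's stake shrinks), so Jonas is the only person who could newly come to control Ardent.
Jonas holds 55% of Ardent, so Jonas controls Ardent.
So Jonas already controls Ardent before the transaction.
After the purchase, Jonas holds 22% of Crestway directly, and Alice's stake falls to 57%.
Jonas controlled Ardent already, so this is not a new person acquiring control; every other person's position is unchanged or reduced.
No new person acquires control, so the clause is not triggered.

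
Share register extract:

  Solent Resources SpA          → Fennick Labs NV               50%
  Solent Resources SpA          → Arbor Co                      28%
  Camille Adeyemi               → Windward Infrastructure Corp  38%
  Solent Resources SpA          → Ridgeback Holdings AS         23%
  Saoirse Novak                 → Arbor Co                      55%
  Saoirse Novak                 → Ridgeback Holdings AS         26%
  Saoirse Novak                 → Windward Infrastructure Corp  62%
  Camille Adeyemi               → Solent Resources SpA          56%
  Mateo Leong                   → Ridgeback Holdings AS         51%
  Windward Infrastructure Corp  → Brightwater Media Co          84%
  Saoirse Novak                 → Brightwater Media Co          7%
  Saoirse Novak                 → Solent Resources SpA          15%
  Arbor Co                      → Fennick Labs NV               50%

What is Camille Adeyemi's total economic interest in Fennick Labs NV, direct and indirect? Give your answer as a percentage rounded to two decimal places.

35.84%

Camille reaches Fennick along 2 paths.
Via Solent: 56% × 50% = 28%.
Via Solent → Arbor: 56% × 28% × 50% = 7.84%.
Total: 28% + 7.84% = 35.84%.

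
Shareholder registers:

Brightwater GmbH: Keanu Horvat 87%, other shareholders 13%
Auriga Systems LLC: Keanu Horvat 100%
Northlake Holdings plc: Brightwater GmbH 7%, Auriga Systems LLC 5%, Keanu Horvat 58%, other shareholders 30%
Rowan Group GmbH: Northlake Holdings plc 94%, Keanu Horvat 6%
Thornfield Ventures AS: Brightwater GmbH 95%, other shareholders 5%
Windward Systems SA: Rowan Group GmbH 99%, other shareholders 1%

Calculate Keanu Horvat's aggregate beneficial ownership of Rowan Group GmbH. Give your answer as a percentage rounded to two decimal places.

70.94%

Keanu reaches Rowan along 4 paths.
Via Brightwater → Northlake: 87% × 7% × 94% = 5.7246%.
Via Auriga → Northlake: 100% × 5% × 94% = 4.7%.
Via Northlake: 58% × 94% = 54.52%.
Direct stake: 6% = 6%.
Total: 5.7246% + 4.7% + 54.52% + 6% = 70.9446%.
Rounded: 70.94%.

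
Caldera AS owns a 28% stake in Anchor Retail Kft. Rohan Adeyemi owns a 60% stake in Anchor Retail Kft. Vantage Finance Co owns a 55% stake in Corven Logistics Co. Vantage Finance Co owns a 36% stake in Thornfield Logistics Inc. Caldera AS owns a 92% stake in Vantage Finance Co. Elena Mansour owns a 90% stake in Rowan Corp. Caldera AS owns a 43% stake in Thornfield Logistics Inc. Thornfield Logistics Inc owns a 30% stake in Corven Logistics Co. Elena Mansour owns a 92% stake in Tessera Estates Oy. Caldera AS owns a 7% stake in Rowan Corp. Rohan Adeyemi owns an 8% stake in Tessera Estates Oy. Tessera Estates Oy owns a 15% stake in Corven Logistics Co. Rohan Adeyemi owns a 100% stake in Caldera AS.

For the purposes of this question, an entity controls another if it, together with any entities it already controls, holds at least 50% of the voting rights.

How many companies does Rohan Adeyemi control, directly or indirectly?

Rohan holds 100% of Caldera, so Rohan controls Caldera.
Caldera holds 92% of Vantage, so Rohan controls Vantage.
Caldera and Vantage together hold 43% + 36% = 79% of Thornfield, so Rohan controls Thornfield.
Rohan and Caldera together hold 60% + 28% = 88% of Anchor, so Rohan controls Anchor.
Vantage and Thornfield together hold 55% + 30% = 85% of Corven, so Rohan controls Corven.
No other company's threshold is met.
Rohan controls 5 companies.

5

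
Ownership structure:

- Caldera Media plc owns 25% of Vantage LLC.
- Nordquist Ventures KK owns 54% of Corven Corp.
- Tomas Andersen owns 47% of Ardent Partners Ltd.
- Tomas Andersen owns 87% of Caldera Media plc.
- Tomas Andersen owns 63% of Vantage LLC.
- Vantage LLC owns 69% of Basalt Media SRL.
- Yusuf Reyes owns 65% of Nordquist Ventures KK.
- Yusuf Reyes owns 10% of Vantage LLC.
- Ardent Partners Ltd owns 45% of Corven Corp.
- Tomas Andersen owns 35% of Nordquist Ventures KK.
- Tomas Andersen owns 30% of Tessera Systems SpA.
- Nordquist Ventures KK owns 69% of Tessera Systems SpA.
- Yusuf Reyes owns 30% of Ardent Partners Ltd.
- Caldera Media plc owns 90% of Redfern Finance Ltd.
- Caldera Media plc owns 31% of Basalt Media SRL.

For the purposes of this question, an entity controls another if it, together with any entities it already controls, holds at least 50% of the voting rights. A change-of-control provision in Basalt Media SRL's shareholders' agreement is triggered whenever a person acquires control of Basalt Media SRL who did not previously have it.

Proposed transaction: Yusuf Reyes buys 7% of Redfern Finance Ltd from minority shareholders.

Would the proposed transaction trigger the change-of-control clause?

No

The purchase changes only Yusuf's holdings, so Yusuf is the only person who could newly come to control Basalt.
Yusuf holds 65% of Nordquist, so Yusuf controls Nordquist.
Nordquist holds 69% of Tessera, so Yusuf controls Tessera.
Nordquist holds 54% of Corven, so Yusuf controls Corven.
Neither Yusuf nor any entity Yusuf controls holds any voting interest in Basalt.
So before the transaction, Yusuf does not control Basalt.
After the purchase, Yusuf holds 7% of Redfern directly.
Yusuf's side now holds 7% of Redfern, not ≥ 50%, so Yusuf still does not control Redfern.
After the transaction, neither Yusuf nor any entity Yusuf controls holds a voting interest in Basalt, so Yusuf still does not control it.
No new person acquires control, so the clause is not triggered.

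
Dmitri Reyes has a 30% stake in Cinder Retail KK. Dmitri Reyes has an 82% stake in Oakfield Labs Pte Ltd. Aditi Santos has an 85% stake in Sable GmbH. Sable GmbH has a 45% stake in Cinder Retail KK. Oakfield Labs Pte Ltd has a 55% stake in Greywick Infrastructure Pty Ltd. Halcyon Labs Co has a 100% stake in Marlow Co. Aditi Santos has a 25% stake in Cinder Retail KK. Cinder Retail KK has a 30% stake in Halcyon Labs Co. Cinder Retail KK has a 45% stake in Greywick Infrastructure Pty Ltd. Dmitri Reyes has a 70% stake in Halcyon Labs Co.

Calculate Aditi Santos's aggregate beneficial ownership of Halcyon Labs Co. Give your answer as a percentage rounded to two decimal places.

Aditi reaches Halcyon along 2 paths.
Via Sable → Cinder: 85% × 45% × 30% = 11.475%.
Via Cinder: 25% × 30% = 7.5%.
Total: 11.475% + 7.5% = 18.975%.
Rounded: 18.98%.

18.98%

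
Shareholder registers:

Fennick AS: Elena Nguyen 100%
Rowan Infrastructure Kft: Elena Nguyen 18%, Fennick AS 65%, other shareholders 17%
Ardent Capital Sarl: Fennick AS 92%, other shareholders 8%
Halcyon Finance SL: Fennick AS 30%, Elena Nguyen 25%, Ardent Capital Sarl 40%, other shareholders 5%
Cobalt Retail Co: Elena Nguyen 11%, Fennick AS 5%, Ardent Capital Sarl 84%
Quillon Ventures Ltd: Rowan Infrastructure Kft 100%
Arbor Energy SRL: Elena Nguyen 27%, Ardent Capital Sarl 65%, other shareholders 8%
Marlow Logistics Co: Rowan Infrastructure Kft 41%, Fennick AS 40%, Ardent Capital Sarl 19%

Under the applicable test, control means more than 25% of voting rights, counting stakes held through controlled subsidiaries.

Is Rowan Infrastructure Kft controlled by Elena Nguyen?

Elena holds 100% of Fennick, so Elena controls Fennick.
Elena and Fennick together hold 18% + 65% = 83% of Rowan, so Elena controls Rowan.

Yes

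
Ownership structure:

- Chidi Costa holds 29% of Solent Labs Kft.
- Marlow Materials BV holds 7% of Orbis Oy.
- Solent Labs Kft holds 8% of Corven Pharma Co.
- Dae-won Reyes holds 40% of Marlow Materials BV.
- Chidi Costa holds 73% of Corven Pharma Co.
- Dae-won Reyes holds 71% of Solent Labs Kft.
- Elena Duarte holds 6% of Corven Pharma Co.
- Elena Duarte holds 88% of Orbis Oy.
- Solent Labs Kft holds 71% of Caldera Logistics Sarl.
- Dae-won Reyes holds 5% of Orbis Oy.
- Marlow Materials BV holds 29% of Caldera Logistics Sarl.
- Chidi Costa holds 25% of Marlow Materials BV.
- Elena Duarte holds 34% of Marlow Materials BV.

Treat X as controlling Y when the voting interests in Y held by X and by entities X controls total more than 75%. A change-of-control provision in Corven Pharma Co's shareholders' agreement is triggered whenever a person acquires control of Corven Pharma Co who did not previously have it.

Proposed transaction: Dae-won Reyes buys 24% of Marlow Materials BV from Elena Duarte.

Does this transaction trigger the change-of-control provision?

No

The purchase adds only to Dae-won's holdings (Elena's stake shrinks), so Dae-won is the only person who could newly come to control Corven.
Dae-won's largest direct stake is 71% in Solent, which does not meet the threshold, so Dae-won controls no company.
Neither Dae-won nor any entity Dae-won controls holds any voting interest in Corven.
So before the transaction, Dae-won does not control Corven.
After the purchase, Dae-won's direct stake in Marlow rises to 40% + 24% = 64%, and Elena's stake falls to 10%.
Dae-won's side now holds 64% of Marlow, not > 75%, so Dae-won still does not control Marlow.
After the transaction, neither Dae-won nor any entity Dae-won controls holds a voting interest in Corven, so Dae-won still does not control it.
No new person acquires control, so the clause is not triggered.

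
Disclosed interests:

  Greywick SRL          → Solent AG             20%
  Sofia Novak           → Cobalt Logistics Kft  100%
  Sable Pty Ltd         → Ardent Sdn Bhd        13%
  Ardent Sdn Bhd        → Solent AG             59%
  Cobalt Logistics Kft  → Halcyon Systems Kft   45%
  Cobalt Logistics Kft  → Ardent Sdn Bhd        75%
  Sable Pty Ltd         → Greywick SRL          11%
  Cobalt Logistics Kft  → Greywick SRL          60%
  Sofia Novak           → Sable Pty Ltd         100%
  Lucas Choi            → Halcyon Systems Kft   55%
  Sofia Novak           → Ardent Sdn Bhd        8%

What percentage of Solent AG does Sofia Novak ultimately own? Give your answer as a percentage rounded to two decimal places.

Sofia reaches Solent along 5 paths.
Via Ardent: 8% × 59% = 4.72%.
Via Cobalt → Ardent: 100% × 75% × 59% = 44.25%.
Via Sable → Ardent: 100% × 13% × 59% = 7.67%.
Via Sable → Greywick: 100% × 11% × 20% = 2.2%.
Via Cobalt → Greywick: 100% × 60% × 20% = 12%.
Total: 4.72% + 44.25% + 7.67% + 2.2% + 12% = 70.84%.

70.84%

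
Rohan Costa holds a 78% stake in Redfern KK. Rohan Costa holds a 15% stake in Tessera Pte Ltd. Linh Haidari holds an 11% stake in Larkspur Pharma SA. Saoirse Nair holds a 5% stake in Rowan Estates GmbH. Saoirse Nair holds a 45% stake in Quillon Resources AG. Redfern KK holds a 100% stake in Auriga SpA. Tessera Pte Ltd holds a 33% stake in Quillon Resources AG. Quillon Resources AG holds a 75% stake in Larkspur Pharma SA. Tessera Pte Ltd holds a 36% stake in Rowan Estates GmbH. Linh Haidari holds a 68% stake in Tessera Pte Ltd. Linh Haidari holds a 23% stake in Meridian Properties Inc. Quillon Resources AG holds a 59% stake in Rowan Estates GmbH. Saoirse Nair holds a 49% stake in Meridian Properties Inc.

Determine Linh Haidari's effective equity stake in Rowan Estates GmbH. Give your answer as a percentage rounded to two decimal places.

37.72%

Linh reaches Rowan along 2 paths.
Via Tessera → Quillon: 68% × 33% × 59% = 13.2396%.
Via Tessera: 68% × 36% = 24.48%.
Total: 13.2396% + 24.48% = 37.7196%.
Rounded: 37.72%.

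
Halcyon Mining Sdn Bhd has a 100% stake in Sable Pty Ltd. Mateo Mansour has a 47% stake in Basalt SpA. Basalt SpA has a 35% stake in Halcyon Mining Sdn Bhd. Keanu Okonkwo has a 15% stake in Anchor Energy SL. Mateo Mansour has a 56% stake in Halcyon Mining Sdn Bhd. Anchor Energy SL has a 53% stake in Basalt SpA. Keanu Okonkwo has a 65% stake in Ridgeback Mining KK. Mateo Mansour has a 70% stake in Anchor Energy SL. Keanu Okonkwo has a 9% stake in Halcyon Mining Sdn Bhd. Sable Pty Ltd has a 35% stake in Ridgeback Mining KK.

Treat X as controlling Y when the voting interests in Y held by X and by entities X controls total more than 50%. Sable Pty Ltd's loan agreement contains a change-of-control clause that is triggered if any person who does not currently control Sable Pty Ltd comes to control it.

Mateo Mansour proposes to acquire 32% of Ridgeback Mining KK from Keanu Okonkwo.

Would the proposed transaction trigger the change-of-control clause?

No

The purchase adds only to Mateo's holdings (Keanu's stake shrinks), so Mateo is the only person who could newly come to control Sable.
Mateo holds 70% of Anchor, so Mateo controls Anchor.
Anchor and Mateo together hold 53% + 47% = 100% of Basalt, so Mateo controls Basalt.
Basalt and Mateo together hold 35% + 56% = 91% of Halcyon, so Mateo controls Halcyon.
Halcyon holds 100% of Sable, so Mateo controls Sable.
So Mateo already controls Sable before the transaction.
After the purchase, Mateo holds 32% of Ridgeback directly, and Keanu's stake falls to 33%.
Mateo controlled Sable already, so this is not a new person acquiring control; every other person's position is unchanged or reduced.
No new person acquires control, so the clause is not triggered.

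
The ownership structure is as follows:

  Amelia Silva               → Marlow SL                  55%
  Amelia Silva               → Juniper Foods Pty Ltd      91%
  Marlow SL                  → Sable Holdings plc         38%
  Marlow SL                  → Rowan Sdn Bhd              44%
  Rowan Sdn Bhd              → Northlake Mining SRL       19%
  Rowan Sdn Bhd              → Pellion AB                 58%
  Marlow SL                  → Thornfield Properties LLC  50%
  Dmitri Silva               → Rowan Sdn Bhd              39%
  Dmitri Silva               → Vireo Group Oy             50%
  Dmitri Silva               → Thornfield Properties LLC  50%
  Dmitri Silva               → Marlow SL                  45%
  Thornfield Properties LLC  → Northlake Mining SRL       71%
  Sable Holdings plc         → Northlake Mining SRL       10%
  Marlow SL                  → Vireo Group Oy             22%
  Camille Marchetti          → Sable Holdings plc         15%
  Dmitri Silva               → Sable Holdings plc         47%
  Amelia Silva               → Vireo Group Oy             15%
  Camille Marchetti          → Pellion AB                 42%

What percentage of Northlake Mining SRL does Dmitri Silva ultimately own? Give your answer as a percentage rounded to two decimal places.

Dmitri reaches Northlake along 6 paths.
Via Marlow → Rowan: 45% × 44% × 19% = 3.762%.
Via Rowan: 39% × 19% = 7.41%.
Via Marlow → Sable: 45% × 38% × 10% = 1.71%.
Via Sable: 47% × 10% = 4.7%.
Via Thornfield: 50% × 71% = 35.5%.
Via Marlow → Thornfield: 45% × 50% × 71% = 15.975%.
Total: 3.762% + 7.41% + 1.71% + 4.7% + 35.5% + 15.975% = 69.057%.
Rounded: 69.06%.

69.06%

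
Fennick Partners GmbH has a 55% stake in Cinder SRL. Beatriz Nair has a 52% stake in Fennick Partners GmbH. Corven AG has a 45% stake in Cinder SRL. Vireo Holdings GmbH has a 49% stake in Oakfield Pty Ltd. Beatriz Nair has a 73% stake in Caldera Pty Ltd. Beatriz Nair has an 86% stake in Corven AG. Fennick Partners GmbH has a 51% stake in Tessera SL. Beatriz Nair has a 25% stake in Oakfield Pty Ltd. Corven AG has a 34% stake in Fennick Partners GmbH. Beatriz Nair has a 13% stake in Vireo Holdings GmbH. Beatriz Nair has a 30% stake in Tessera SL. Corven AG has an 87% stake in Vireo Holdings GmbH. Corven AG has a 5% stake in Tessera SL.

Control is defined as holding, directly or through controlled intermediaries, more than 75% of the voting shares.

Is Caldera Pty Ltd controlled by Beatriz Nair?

No

Beatriz holds 86% of Corven, so Beatriz controls Corven.
Beatriz and Corven together hold 52% + 34% = 86% of Fennick, so Beatriz controls Fennick.
Beatriz and Corven together hold 13% + 87% = 100% of Vireo, so Beatriz controls Vireo.
Beatriz and Corven and Fennick together hold 30% + 5% + 51% = 86% of Tessera, so Beatriz controls Tessera.
Corven and Fennick together hold 45% + 55% = 100% of Cinder, so Beatriz controls Cinder.
In Caldera, Beatriz's side holds only 73%, not > 75%.
So Beatriz does not control Caldera.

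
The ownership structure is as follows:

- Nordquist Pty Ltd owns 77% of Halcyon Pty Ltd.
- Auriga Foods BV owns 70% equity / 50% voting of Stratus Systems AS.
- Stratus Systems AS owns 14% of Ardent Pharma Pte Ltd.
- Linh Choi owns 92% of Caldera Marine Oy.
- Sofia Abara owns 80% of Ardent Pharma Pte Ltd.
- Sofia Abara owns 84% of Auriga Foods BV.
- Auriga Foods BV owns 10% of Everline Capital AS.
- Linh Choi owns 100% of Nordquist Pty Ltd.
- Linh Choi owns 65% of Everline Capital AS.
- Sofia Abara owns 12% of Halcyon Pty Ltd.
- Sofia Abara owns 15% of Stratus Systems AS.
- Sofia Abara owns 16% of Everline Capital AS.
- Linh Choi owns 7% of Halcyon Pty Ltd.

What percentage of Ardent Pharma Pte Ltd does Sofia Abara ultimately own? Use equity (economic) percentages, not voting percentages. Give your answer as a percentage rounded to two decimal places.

Sofia reaches Ardent along 3 paths.
Direct stake: 80% = 80%.
Via Auriga → Stratus: 84% × 70% × 14% = 8.232%.
Via Stratus: 15% × 14% = 2.1%.
Total: 80% + 8.232% + 2.1% = 90.332%.
Rounded: 90.33%.

90.33%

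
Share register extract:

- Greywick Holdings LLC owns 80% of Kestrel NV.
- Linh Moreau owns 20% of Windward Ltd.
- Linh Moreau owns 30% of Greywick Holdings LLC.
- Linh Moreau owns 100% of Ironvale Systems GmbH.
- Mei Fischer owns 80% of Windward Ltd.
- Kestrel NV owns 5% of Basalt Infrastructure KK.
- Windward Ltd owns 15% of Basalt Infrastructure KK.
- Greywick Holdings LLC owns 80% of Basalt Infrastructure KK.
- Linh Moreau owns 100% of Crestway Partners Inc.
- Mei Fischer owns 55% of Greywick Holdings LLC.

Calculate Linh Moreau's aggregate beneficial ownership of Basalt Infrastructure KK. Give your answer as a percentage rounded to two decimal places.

Linh reaches Basalt along 3 paths.
Via Greywick → Kestrel: 30% × 80% × 5% = 1.2%.
Via Greywick: 30% × 80% = 24%.
Via Windward: 20% × 15% = 3%.
Total: 1.2% + 24% + 3% = 28.2%.
Rounded: 28.20%.

28.20%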